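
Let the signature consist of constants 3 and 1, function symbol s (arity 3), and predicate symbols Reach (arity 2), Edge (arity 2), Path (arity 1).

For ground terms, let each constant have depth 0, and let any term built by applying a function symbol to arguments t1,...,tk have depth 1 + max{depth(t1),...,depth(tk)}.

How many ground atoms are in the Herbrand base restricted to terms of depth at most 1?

210

First count ground terms of depth ≤ 1.
Let N_k = |{terms of depth ≤ k}|. Then N_0 = 2 and N_k = 2 + N_{k-1}^3 for k ≥ 1 (one summand per function symbol, arity giving the exponent).
N_0 = 2
N_1 = 2 + 2^3 = 10
Explicitly: 3, 1, s(3, 3, 3), s(3, 3, 1), s(3, 1, 3), s(3, 1, 1), s(1, 3, 3), s(1, 3, 1), s(1, 1, 3), s(1, 1, 1).
So |H| = 10.
A ground atom is a predicate applied to a tuple of terms from H, so the count is the sum over predicates of |H|^arity:
  Reach: 10^2 = 100;  Edge: 10^2 = 100;  Path: 10
Total ground atoms: 100 + 100 + 10 = 210.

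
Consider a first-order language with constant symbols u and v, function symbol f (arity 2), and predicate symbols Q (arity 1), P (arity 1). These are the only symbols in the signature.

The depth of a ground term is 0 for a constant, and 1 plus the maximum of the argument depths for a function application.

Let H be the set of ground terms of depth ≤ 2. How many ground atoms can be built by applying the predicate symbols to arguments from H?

76

First count ground terms of depth ≤ 2.
Write N_k for the number of ground terms of depth ≤ k. A term of depth ≤ k is either a constant or a function symbol applied to arguments of depth ≤ k−1, so N_k = 2 + N_{k-1}^2.
N_0 = 2
N_1 = 2 + 2^2 = 6
N_2 = 2 + 6^2 = 38
So |H| = 38.
For each predicate symbol, the number of ground atoms is |H| raised to its arity; summing:
  Q: 38;  P: 38
Total ground atoms: 38 + 38 = 76.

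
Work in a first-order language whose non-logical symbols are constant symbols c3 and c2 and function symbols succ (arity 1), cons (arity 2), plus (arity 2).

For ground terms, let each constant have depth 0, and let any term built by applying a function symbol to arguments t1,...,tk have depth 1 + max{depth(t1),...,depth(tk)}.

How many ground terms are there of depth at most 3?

182712

Count level by level. With function symbols succ/1, cons/2, plus/2, the terms of depth ≤ k are the 2 constants together with each function applied to depth-≤(k−1) tuples, so N_k = 2 + N_{k-1} + N_{k-1}^2 + N_{k-1}^2.
N_0 = 2
N_1 = 2 + 2 + 2^2 + 2^2 = 12
N_2 = 2 + 12 + 12^2 + 12^2 = 302
N_3 = 2 + 302 + 302^2 + 302^2 = 182712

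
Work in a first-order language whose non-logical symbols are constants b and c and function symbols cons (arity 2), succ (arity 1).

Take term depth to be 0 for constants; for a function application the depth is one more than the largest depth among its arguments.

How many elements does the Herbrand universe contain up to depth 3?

If N_k denotes the number of depth-≤k ground terms, the 2 constants give N_0 = 2, and each function symbol of arity r contributes N_{k-1}^r new terms at level k: N_k = 2 + N_{k-1}^2 + N_{k-1}.
N_0 = 2
N_1 = 2 + 2^2 + 2 = 8
N_2 = 2 + 8^2 + 8 = 74
N_3 = 2 + 74^2 + 74 = 5552

5552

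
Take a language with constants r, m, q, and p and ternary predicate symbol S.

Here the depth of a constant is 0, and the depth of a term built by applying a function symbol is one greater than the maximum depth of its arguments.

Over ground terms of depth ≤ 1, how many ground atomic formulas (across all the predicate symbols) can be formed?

64

First count ground terms of depth ≤ 1.
With no function symbols every ground term is a constant, so there are exactly 4 ground terms at every depth bound.
N_0 = 4
N_1 = 4
Explicitly: r, m, q, p.
So |H| = 4.
Ground atoms are formed by filling each argument slot of a predicate with a term from H, so an r-ary predicate gives |H|^r atoms:
  S: 4^3 = 64
Total ground atoms: 64.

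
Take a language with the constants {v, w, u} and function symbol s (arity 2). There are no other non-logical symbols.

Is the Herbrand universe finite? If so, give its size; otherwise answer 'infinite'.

The signature has at least one function symbol (s, arity 2) and at least one constant (v).
Iterating s gives infinitely many distinct ground terms: v, s(v, v), s(s(v, v), s(v, v)), ...
So the Herbrand universe is infinite.

infinite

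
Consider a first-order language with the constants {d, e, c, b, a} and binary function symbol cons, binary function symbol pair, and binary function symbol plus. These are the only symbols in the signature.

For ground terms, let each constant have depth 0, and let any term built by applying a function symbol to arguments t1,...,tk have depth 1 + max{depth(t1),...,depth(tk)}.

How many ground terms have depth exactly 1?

Write N_k for the number of ground terms of depth ≤ k. A term of depth ≤ k is either a constant or a function symbol applied to arguments of depth ≤ k−1, so N_k = 5 + N_{k-1}^2 + N_{k-1}^2 + N_{k-1}^2.
N_0 = 5
N_1 = 5 + 5^2 + 5^2 + 5^2 = 80
Terms of depth exactly 1: N_1 − N_0 = 80 − 5 = 75.

75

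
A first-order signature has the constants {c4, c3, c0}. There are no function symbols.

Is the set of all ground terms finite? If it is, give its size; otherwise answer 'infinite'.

There are no function symbols, so every ground term is one of the 3 constants.
The Herbrand universe is {c4, c3, c0}, which is finite with 3 elements.

3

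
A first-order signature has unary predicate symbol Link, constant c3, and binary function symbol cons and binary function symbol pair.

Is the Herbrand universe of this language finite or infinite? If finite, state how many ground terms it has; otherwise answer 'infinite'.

The signature has at least one function symbol (cons, arity 2) and at least one constant (c3).
Iterating cons gives infinitely many distinct ground terms: c3, cons(c3, c3), cons(cons(c3, c3), cons(c3, c3)), ...
So the Herbrand universe is infinite.

infinite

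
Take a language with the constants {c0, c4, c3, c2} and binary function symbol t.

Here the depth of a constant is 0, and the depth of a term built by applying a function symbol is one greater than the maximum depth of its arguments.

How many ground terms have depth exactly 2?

384

If N_k denotes the number of depth-≤k ground terms, the 4 constants give N_0 = 4, and each function symbol of arity r contributes N_{k-1}^r new terms at level k: N_k = 4 + N_{k-1}^2.
N_0 = 4
N_1 = 4 + 4^2 = 20
N_2 = 4 + 20^2 = 404
Terms of depth exactly 2: N_2 − N_1 = 404 − 20 = 384.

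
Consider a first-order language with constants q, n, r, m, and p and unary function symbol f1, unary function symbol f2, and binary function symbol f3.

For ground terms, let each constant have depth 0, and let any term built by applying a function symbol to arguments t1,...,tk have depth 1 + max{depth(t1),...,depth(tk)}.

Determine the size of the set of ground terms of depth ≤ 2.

Write N_k for the number of ground terms of depth ≤ k. A term of depth ≤ k is either a constant or a function symbol applied to arguments of depth ≤ k−1, so N_k = 5 + N_{k-1} + N_{k-1} + N_{k-1}^2.
N_0 = 5
N_1 = 5 + 5 + 5 + 5^2 = 40
N_2 = 5 + 40 + 40 + 40^2 = 1685

1685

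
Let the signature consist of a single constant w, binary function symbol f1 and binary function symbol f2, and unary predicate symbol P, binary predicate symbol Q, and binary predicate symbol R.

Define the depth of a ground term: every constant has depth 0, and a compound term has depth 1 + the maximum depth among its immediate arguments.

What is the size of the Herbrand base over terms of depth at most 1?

21

First count ground terms of depth ≤ 1.
Let N_k count ground terms of depth at most k. Each non-constant term of depth ≤ k is some function symbol applied to depth-≤(k−1) arguments, giving N_k = 1 + N_{k-1}^2 + N_{k-1}^2.
N_0 = 1
N_1 = 1 + 1^2 + 1^2 = 3
Explicitly: w, f1(w, w), f2(w, w).
So |H| = 3.
A ground atom is a predicate applied to a tuple of terms from H, so the count is the sum over predicates of |H|^arity:
  P: 3;  Q: 3^2 = 9;  R: 3^2 = 9
Total ground atoms: 3 + 9 + 9 = 21.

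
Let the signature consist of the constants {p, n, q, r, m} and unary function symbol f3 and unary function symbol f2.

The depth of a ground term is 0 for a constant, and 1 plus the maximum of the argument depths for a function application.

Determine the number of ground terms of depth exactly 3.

40

Write N_k for the number of ground terms of depth ≤ k. A term of depth ≤ k is either a constant or a function symbol applied to arguments of depth ≤ k−1, so N_k = 5 + N_{k-1} + N_{k-1}.
N_0 = 5
N_1 = 5 + 5 + 5 = 15
N_2 = 5 + 15 + 15 = 35
N_3 = 5 + 35 + 35 = 75
Terms of depth exactly 3: N_3 − N_2 = 75 − 35 = 40.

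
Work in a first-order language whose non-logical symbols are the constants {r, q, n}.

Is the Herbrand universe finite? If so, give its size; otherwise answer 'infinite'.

3

There are no function symbols, so every ground term is one of the 3 constants.
The Herbrand universe is {r, q, n}, which is finite with 3 elements.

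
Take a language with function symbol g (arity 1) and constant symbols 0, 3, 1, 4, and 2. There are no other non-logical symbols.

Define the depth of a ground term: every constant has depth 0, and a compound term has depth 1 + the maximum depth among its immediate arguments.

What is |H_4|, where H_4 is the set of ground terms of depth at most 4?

25

Count level by level. With function symbols g/1, the terms of depth ≤ k are the 5 constants together with each function applied to depth-≤(k−1) tuples, so N_k = 5 + N_{k-1}.
N_0 = 5
N_1 = 5 + 5 = 10
N_2 = 5 + 10 = 15
N_3 = 5 + 15 = 20
N_4 = 5 + 20 = 25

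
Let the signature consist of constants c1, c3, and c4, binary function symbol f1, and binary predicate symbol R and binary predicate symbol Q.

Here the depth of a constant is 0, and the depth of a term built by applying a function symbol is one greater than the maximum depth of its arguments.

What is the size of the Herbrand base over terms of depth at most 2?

First count ground terms of depth ≤ 2.
If N_k denotes the number of depth-≤k ground terms, the 3 constants give N_0 = 3, and each function symbol of arity r contributes N_{k-1}^r new terms at level k: N_k = 3 + N_{k-1}^2.
N_0 = 3
N_1 = 3 + 3^2 = 12
N_2 = 3 + 12^2 = 147
So |H| = 147.
For each predicate symbol, the number of ground atoms is |H| raised to its arity; summing:
  R: 147^2 = 21609;  Q: 147^2 = 21609
Total ground atoms: 21609 + 21609 = 43218.

43218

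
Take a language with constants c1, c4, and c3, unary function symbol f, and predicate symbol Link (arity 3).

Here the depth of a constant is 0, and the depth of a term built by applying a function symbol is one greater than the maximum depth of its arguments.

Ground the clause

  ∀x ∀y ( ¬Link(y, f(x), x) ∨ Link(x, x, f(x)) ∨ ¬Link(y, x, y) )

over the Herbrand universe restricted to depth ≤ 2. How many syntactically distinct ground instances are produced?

81

Ground terms of depth ≤ 2:
  Write N_k for the number of ground terms of depth ≤ k. A term of depth ≤ k is either a constant or a function symbol applied to arguments of depth ≤ k−1, so N_k = 3 + N_{k-1}.
  N_0 = 3
  N_1 = 3 + 3 = 6
  N_2 = 3 + 6 = 9
  Explicitly: c1, c4, c3, f(c1), f(c4), f(c3), f(f(c1)), f(f(c4)), f(f(c3)).
So there are 9 ground terms available for substitution.
The clause has 2 distinct variables (x, y), each appearing in the body. In the free term algebra distinct substitutions yield syntactically distinct ground instances.
Number of ground instances = 9^2 = 81.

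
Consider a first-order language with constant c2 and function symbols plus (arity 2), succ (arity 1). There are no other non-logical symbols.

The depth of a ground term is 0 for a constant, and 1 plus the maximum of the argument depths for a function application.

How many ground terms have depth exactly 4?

33490

Let N_k count ground terms of depth at most k. Each non-constant term of depth ≤ k is some function symbol applied to depth-≤(k−1) arguments, giving N_k = 1 + N_{k-1}^2 + N_{k-1}.
N_0 = 1
N_1 = 1 + 1^2 + 1 = 3
N_2 = 1 + 3^2 + 3 = 13
N_3 = 1 + 13^2 + 13 = 183
N_4 = 1 + 183^2 + 183 = 33673
Terms of depth exactly 4: N_4 − N_3 = 33673 − 183 = 33490.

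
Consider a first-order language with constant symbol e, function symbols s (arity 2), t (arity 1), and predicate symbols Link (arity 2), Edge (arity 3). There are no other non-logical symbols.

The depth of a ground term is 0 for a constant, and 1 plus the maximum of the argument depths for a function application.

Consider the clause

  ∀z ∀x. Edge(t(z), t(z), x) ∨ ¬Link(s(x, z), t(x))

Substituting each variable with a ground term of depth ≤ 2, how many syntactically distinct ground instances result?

169

Ground terms of depth ≤ 2:
  Let N_k = |{terms of depth ≤ k}|. Then N_0 = 1 and N_k = 1 + N_{k-1}^2 + N_{k-1} for k ≥ 1 (one summand per function symbol, arity giving the exponent).
  N_0 = 1
  N_1 = 1 + 1^2 + 1 = 3
  N_2 = 1 + 3^2 + 3 = 13
So there are 13 ground terms available for substitution.
The body mentions every one of the 2 quantified variables; since ground terms form a free algebra, no two substitutions collapse to the same formula.
Number of ground instances = 13^2 = 169.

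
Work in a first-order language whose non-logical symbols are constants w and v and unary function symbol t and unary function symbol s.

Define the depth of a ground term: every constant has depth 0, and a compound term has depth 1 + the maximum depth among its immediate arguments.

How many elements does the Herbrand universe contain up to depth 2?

14

If N_k denotes the number of depth-≤k ground terms, the 2 constants give N_0 = 2, and each function symbol of arity r contributes N_{k-1}^r new terms at level k: N_k = 2 + N_{k-1} + N_{k-1}.
N_0 = 2
N_1 = 2 + 2 + 2 = 6
N_2 = 2 + 6 + 6 = 14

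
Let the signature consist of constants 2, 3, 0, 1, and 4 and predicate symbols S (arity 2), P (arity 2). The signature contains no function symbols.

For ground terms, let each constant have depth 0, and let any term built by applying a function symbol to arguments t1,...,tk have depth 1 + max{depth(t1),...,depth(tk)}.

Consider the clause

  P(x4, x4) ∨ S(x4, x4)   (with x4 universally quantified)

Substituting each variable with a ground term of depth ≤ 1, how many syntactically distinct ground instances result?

5

Ground terms of depth ≤ 1:
  With no function symbols every ground term is a constant, so there are exactly 5 ground terms at every depth bound.
  N_0 = 5
  N_1 = 5
  Explicitly: 2, 3, 0, 1, 4.
So there are 5 ground terms available for substitution.
There is 1 variable to instantiate (x4),  occurring in at least one literal, so different choices give different ground instances.
Number of ground instances = 5.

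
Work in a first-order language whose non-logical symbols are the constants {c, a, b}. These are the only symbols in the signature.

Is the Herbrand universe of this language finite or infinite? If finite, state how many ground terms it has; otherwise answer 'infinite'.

There are no function symbols, so every ground term is one of the 3 constants.
The Herbrand universe is {c, a, b}, which is finite with 3 elements.

3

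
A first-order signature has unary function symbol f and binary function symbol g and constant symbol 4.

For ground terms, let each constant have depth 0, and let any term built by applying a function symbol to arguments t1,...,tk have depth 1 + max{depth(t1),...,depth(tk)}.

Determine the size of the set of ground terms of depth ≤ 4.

33673

Let N_k count ground terms of depth at most k. Each non-constant term of depth ≤ k is some function symbol applied to depth-≤(k−1) arguments, giving N_k = 1 + N_{k-1} + N_{k-1}^2.
N_0 = 1
N_1 = 1 + 1 + 1^2 = 3
N_2 = 1 + 3 + 3^2 = 13
N_3 = 1 + 13 + 13^2 = 183
N_4 = 1 + 183 + 183^2 = 33673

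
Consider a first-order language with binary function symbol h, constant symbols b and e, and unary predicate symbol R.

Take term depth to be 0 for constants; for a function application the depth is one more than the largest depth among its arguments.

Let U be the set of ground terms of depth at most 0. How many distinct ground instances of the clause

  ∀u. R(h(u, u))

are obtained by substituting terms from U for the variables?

2

Ground terms of depth ≤ 0:
  Write N_k for the number of ground terms of depth ≤ k. A term of depth ≤ k is either a constant or a function symbol applied to arguments of depth ≤ k−1, so N_k = 2 + N_{k-1}^2.
  N_0 = 2
  Explicitly: b, e.
So there are 2 ground terms available for substitution.
There is 1 variable to instantiate (u),  occurring in at least one literal, so different choices give different ground instances.
Number of ground instances = 2.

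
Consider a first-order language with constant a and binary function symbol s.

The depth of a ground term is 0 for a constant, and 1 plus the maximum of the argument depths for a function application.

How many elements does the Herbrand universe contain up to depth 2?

Write N_k for the number of ground terms of depth ≤ k. A term of depth ≤ k is either a constant or a function symbol applied to arguments of depth ≤ k−1, so N_k = 1 + N_{k-1}^2.
N_0 = 1
N_1 = 1 + 1^2 = 2
N_2 = 1 + 2^2 = 5

5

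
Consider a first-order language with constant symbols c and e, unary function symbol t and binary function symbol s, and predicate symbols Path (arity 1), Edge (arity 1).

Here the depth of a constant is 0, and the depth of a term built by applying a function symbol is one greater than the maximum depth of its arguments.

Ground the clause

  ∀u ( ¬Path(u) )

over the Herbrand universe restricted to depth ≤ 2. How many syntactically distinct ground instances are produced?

Ground terms of depth ≤ 2:
  Let N_k = |{terms of depth ≤ k}|. Then N_0 = 2 and N_k = 2 + N_{k-1} + N_{k-1}^2 for k ≥ 1 (one summand per function symbol, arity giving the exponent).
  N_0 = 2
  N_1 = 2 + 2 + 2^2 = 8
  N_2 = 2 + 8 + 8^2 = 74
So there are 74 ground terms available for substitution.
There is 1 variable to instantiate (u),  occurring in at least one literal, so different choices give different ground instances.
Number of ground instances = 74.

74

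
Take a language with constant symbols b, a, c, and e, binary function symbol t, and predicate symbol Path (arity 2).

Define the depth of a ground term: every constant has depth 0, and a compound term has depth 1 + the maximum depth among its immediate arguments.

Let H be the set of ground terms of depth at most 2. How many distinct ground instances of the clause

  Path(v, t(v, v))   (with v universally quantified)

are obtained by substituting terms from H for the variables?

404

Ground terms of depth ≤ 2:
  Write N_k for the number of ground terms of depth ≤ k. A term of depth ≤ k is either a constant or a function symbol applied to arguments of depth ≤ k−1, so N_k = 4 + N_{k-1}^2.
  N_0 = 4
  N_1 = 4 + 4^2 = 20
  N_2 = 4 + 20^2 = 404
So there are 404 ground terms available for substitution.
There is 1 variable to instantiate (v),  occurring in at least one literal, so different choices give different ground instances.
Number of ground instances = 404.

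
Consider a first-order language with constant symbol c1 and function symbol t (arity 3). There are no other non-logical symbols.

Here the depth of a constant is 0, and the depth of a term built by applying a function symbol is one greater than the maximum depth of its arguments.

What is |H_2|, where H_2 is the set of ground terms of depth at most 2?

Write N_k for the number of ground terms of depth ≤ k. A term of depth ≤ k is either a constant or a function symbol applied to arguments of depth ≤ k−1, so N_k = 1 + N_{k-1}^3.
N_0 = 1
N_1 = 1 + 1^3 = 2
N_2 = 1 + 2^3 = 9
Explicitly: c1, t(c1, c1, c1), t(c1, c1, t(c1, c1, c1)), t(c1, t(c1, c1, c1), c1), t(c1, t(c1, c1, c1), t(c1, c1, c1)), t(t(c1, c1, c1), c1, c1), t(t(c1, c1, c1), c1, t(c1, c1, c1)), t(t(c1, c1, c1), t(c1, c1, c1), c1), t(t(c1, c1, c1), t(c1, c1, c1), t(c1, c1, c1)).

9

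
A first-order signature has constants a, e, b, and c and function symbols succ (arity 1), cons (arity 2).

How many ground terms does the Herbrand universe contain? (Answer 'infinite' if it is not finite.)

The signature has at least one function symbol (succ, arity 1) and at least one constant (a).
Iterating succ gives infinitely many distinct ground terms: a, succ(a), succ(succ(a)), ...
So the Herbrand universe is infinite.

infinite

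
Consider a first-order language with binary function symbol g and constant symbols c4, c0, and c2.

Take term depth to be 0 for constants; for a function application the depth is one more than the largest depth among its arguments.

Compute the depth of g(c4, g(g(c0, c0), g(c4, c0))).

3

depth(g(c0, c0)) = 1 + max(0, 0) = 1
depth(g(c4, c0)) = 1 + max(0, 0) = 1
depth(g(g(c0, c0), g(c4, c0))) = 1 + max(1, 1) = 2
depth(g(c4, g(g(c0, c0), g(c4, c0)))) = 1 + max(0, 2) = 3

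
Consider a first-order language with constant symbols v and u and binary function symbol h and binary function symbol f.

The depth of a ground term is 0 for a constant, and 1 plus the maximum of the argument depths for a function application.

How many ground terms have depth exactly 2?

If N_k denotes the number of depth-≤k ground terms, the 2 constants give N_0 = 2, and each function symbol of arity r contributes N_{k-1}^r new terms at level k: N_k = 2 + N_{k-1}^2 + N_{k-1}^2.
N_0 = 2
N_1 = 2 + 2^2 + 2^2 = 10
N_2 = 2 + 10^2 + 10^2 = 202
Terms of depth exactly 2: N_2 − N_1 = 202 − 10 = 192.

192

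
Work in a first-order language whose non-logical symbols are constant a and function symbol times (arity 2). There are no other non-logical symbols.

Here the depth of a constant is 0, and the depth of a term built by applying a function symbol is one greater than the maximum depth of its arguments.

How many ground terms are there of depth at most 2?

5

Write N_k for the number of ground terms of depth ≤ k. A term of depth ≤ k is either a constant or a function symbol applied to arguments of depth ≤ k−1, so N_k = 1 + N_{k-1}^2.
N_0 = 1
N_1 = 1 + 1^2 = 2
N_2 = 1 + 2^2 = 5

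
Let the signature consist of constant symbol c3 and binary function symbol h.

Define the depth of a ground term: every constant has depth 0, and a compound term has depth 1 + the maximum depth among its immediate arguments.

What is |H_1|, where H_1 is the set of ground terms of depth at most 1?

2

If N_k denotes the number of depth-≤k ground terms, the 1 constant gives N_0 = 1, and each function symbol of arity r contributes N_{k-1}^r new terms at level k: N_k = 1 + N_{k-1}^2.
N_0 = 1
N_1 = 1 + 1^2 = 2
Explicitly: c3, h(c3, c3).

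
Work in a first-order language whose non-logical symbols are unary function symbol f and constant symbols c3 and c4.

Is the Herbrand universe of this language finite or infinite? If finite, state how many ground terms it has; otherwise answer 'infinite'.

The signature has at least one function symbol (f, arity 1) and at least one constant (c3).
Iterating f gives infinitely many distinct ground terms: c3, f(c3), f(f(c3)), ...
So the Herbrand universe is infinite.

infinite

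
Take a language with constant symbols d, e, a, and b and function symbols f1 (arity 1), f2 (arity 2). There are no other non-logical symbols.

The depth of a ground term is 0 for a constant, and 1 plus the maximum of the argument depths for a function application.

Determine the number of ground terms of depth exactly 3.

Let N_k count ground terms of depth at most k. Each non-constant term of depth ≤ k is some function symbol applied to depth-≤(k−1) arguments, giving N_k = 4 + N_{k-1} + N_{k-1}^2.
N_0 = 4
N_1 = 4 + 4 + 4^2 = 24
N_2 = 4 + 24 + 24^2 = 604
N_3 = 4 + 604 + 604^2 = 365424
Terms of depth exactly 3: N_3 − N_2 = 365424 − 604 = 364820.

364820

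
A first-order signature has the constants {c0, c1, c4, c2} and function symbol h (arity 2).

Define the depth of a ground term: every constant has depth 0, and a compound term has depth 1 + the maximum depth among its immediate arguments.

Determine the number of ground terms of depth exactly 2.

Let N_k count ground terms of depth at most k. Each non-constant term of depth ≤ k is some function symbol applied to depth-≤(k−1) arguments, giving N_k = 4 + N_{k-1}^2.
N_0 = 4
N_1 = 4 + 4^2 = 20
N_2 = 4 + 20^2 = 404
Terms of depth exactly 2: N_2 − N_1 = 404 − 20 = 384.

384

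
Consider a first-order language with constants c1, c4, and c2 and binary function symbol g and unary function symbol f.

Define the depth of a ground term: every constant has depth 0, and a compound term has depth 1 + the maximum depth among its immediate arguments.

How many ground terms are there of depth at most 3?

Count level by level. With function symbols g/2, f/1, the terms of depth ≤ k are the 3 constants together with each function applied to depth-≤(k−1) tuples, so N_k = 3 + N_{k-1}^2 + N_{k-1}.
N_0 = 3
N_1 = 3 + 3^2 + 3 = 15
N_2 = 3 + 15^2 + 15 = 243
N_3 = 3 + 243^2 + 243 = 59295

59295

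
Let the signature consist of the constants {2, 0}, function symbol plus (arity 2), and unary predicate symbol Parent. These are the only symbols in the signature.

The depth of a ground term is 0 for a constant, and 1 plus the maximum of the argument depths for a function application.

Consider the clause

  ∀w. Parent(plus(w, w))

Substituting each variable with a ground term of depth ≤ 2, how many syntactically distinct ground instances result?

38

Ground terms of depth ≤ 2:
  Let N_k count ground terms of depth at most k. Each non-constant term of depth ≤ k is some function symbol applied to depth-≤(k−1) arguments, giving N_k = 2 + N_{k-1}^2.
  N_0 = 2
  N_1 = 2 + 2^2 = 6
  N_2 = 2 + 6^2 = 38
So there are 38 ground terms available for substitution.
The variable w ranges independently over the available ground terms, and distinct assignments produce distinct instances.
Number of ground instances = 38.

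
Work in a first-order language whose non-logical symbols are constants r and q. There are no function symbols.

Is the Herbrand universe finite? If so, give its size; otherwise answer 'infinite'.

There are no function symbols, so every ground term is one of the 2 constants.
The Herbrand universe is {r, q}, which is finite with 2 elements.

2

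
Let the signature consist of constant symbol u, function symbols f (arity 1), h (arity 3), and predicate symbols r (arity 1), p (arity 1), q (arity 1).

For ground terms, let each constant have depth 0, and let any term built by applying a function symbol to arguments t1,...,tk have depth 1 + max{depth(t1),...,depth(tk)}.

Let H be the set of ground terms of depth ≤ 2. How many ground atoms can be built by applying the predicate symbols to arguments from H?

First count ground terms of depth ≤ 2.
Write N_k for the number of ground terms of depth ≤ k. A term of depth ≤ k is either a constant or a function symbol applied to arguments of depth ≤ k−1, so N_k = 1 + N_{k-1} + N_{k-1}^3.
N_0 = 1
N_1 = 1 + 1 + 1^3 = 3
N_2 = 1 + 3 + 3^3 = 31
So |H| = 31.
Each predicate of arity r yields |H|^r ground atoms (one per choice of an r-tuple from H):
  r: 31;  p: 31;  q: 31
Total ground atoms: 31 + 31 + 31 = 93.

93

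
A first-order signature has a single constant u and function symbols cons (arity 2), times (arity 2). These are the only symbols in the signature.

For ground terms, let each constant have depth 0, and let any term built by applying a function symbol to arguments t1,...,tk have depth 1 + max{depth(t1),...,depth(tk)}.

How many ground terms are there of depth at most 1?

3

Let N_k count ground terms of depth at most k. Each non-constant term of depth ≤ k is some function symbol applied to depth-≤(k−1) arguments, giving N_k = 1 + N_{k-1}^2 + N_{k-1}^2.
N_0 = 1
N_1 = 1 + 1^2 + 1^2 = 3
Explicitly: u, cons(u, u), times(u, u).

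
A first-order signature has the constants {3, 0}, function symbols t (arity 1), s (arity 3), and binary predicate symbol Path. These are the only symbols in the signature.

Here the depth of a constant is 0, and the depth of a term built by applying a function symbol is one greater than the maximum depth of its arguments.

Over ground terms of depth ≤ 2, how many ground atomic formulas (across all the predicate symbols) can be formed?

3034564

First count ground terms of depth ≤ 2.
Let N_k = |{terms of depth ≤ k}|. Then N_0 = 2 and N_k = 2 + N_{k-1} + N_{k-1}^3 for k ≥ 1 (one summand per function symbol, arity giving the exponent).
N_0 = 2
N_1 = 2 + 2 + 2^3 = 12
N_2 = 2 + 12 + 12^3 = 1742
So |H| = 1742.
A ground atom is a predicate applied to a tuple of terms from H, so the count is the sum over predicates of |H|^arity:
  Path: 1742^2 = 3034564
Total ground atoms: 3034564.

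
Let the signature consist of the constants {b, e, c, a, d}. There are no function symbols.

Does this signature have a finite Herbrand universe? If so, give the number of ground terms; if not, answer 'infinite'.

There are no function symbols, so every ground term is one of the 5 constants.
The Herbrand universe is {b, e, c, a, d}, which is finite with 5 elements.

5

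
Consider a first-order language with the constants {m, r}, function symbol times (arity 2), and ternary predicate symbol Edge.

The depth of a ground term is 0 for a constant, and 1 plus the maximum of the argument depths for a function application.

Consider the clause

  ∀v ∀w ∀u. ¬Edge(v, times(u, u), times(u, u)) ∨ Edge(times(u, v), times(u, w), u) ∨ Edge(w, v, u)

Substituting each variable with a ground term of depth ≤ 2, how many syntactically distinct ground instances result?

Ground terms of depth ≤ 2:
  Let N_k count ground terms of depth at most k. Each non-constant term of depth ≤ k is some function symbol applied to depth-≤(k−1) arguments, giving N_k = 2 + N_{k-1}^2.
  N_0 = 2
  N_1 = 2 + 2^2 = 6
  N_2 = 2 + 6^2 = 38
So there are 38 ground terms available for substitution.
The body mentions every one of the 3 quantified variables; since ground terms form a free algebra, no two substitutions collapse to the same formula.
Number of ground instances = 38^3 = 54872.

54872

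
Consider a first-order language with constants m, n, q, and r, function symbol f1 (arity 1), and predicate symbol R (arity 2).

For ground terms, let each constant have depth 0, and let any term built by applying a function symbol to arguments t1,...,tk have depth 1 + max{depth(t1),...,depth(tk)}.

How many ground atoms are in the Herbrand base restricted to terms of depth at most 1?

First count ground terms of depth ≤ 1.
Let N_k = |{terms of depth ≤ k}|. Then N_0 = 4 and N_k = 4 + N_{k-1} for k ≥ 1 (one summand per function symbol, arity giving the exponent).
N_0 = 4
N_1 = 4 + 4 = 8
So |H| = 8.
Each predicate of arity r yields |H|^r ground atoms (one per choice of an r-tuple from H):
  R: 8^2 = 64
Total ground atoms: 64.

64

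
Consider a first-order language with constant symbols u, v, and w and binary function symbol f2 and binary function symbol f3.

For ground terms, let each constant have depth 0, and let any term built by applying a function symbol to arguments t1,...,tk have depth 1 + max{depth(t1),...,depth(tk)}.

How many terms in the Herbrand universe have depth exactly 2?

Count level by level. With function symbols f2/2, f3/2, the terms of depth ≤ k are the 3 constants together with each function applied to depth-≤(k−1) tuples, so N_k = 3 + N_{k-1}^2 + N_{k-1}^2.
N_0 = 3
N_1 = 3 + 3^2 + 3^2 = 21
N_2 = 3 + 21^2 + 21^2 = 885
Terms of depth exactly 2: N_2 − N_1 = 885 − 21 = 864.

864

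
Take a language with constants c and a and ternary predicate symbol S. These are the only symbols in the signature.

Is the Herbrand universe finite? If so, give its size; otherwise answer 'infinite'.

2

There are no function symbols, so every ground term is one of the 2 constants.
The Herbrand universe is {c, a}, which is finite with 2 elements.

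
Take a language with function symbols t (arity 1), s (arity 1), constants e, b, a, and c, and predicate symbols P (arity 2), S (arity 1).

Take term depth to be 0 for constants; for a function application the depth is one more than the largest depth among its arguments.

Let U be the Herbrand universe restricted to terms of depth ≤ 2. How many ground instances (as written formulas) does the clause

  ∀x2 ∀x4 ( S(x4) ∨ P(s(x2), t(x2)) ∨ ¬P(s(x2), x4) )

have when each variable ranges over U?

784

Ground terms of depth ≤ 2:
  Let N_k count ground terms of depth at most k. Each non-constant term of depth ≤ k is some function symbol applied to depth-≤(k−1) arguments, giving N_k = 4 + N_{k-1} + N_{k-1}.
  N_0 = 4
  N_1 = 4 + 4 + 4 = 12
  N_2 = 4 + 12 + 12 = 28
So there are 28 ground terms available for substitution.
There are 2 variables to instantiate (x2, x4), each occurring in at least one literal, so different choices give different ground instances.
Number of ground instances = 28^2 = 784.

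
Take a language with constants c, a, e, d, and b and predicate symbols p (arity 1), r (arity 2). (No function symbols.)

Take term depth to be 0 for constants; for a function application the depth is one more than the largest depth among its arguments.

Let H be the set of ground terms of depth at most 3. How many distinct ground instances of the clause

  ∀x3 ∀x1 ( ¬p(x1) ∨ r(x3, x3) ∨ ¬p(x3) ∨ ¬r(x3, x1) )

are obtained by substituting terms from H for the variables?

25

Ground terms of depth ≤ 3:
  With no function symbols every ground term is a constant, so there are exactly 5 ground terms at every depth bound.
  N_0 = 5
  N_1 = 5
  N_2 = 5
  N_3 = 5
  Explicitly: c, a, e, d, b.
So there are 5 ground terms available for substitution.
Each of x3, x1 ranges independently over the available ground terms, and distinct assignments produce distinct instances.
Number of ground instances = 5^2 = 25.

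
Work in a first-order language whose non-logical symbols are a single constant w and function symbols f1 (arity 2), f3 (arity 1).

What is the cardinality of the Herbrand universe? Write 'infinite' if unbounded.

The signature has at least one function symbol (f1, arity 2) and at least one constant (w).
Iterating f1 gives infinitely many distinct ground terms: w, f1(w, w), f1(f1(w, w), f1(w, w)), ...
So the Herbrand universe is infinite.

infinite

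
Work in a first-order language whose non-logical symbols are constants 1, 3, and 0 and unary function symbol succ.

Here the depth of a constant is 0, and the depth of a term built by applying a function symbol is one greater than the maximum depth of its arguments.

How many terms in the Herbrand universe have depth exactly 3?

3

Count level by level. With function symbols succ/1, the terms of depth ≤ k are the 3 constants together with each function applied to depth-≤(k−1) tuples, so N_k = 3 + N_{k-1}.
N_0 = 3
N_1 = 3 + 3 = 6
N_2 = 3 + 6 = 9
N_3 = 3 + 9 = 12
Terms of depth exactly 3: N_3 − N_2 = 12 − 9 = 3.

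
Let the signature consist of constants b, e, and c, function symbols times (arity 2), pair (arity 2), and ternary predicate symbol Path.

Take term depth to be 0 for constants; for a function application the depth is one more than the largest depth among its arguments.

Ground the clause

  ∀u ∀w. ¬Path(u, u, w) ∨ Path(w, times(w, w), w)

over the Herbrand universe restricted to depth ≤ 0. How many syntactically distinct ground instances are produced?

Ground terms of depth ≤ 0:
  Write N_k for the number of ground terms of depth ≤ k. A term of depth ≤ k is either a constant or a function symbol applied to arguments of depth ≤ k−1, so N_k = 3 + N_{k-1}^2 + N_{k-1}^2.
  N_0 = 3
  Explicitly: b, e, c.
So there are 3 ground terms available for substitution.
The clause has 2 distinct variables (u, w), each appearing in the body. In the free term algebra distinct substitutions yield syntactically distinct ground instances.
Number of ground instances = 3^2 = 9.

9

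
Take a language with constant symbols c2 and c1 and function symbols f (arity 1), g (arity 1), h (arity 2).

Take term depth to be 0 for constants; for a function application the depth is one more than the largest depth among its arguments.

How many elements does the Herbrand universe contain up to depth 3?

15130

Let N_k = |{terms of depth ≤ k}|. Then N_0 = 2 and N_k = 2 + N_{k-1} + N_{k-1} + N_{k-1}^2 for k ≥ 1 (one summand per function symbol, arity giving the exponent).
N_0 = 2
N_1 = 2 + 2 + 2 + 2^2 = 10
N_2 = 2 + 10 + 10 + 10^2 = 122
N_3 = 2 + 122 + 122 + 122^2 = 15130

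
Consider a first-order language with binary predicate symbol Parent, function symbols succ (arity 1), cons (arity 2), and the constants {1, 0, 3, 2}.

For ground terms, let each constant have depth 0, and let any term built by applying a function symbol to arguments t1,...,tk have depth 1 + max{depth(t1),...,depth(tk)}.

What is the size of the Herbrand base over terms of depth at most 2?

First count ground terms of depth ≤ 2.
Write N_k for the number of ground terms of depth ≤ k. A term of depth ≤ k is either a constant or a function symbol applied to arguments of depth ≤ k−1, so N_k = 4 + N_{k-1} + N_{k-1}^2.
N_0 = 4
N_1 = 4 + 4 + 4^2 = 24
N_2 = 4 + 24 + 24^2 = 604
So |H| = 604.
Each predicate of arity r yields |H|^r ground atoms (one per choice of an r-tuple from H):
  Parent: 604^2 = 364816
Total ground atoms: 364816.

364816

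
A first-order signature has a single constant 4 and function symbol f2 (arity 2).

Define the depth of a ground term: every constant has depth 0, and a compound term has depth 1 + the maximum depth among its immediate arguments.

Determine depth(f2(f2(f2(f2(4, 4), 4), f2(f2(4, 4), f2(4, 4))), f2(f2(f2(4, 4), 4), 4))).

4

depth(f2(4, 4)) = 1 + max(0, 0) = 1
depth(f2(f2(4, 4), 4)) = 1 + max(1, 0) = 2
depth(f2(f2(4, 4), f2(4, 4))) = 1 + max(1, 1) = 2
depth(f2(f2(f2(4, 4), 4), f2(f2(4, 4), f2(4, 4)))) = 1 + max(2, 2) = 3
depth(f2(f2(f2(4, 4), 4), 4)) = 1 + max(2, 0) = 3
depth(f2(f2(f2(f2(4, 4), 4), f2(f2(4, 4), f2(4, 4))), f2(f2(f2(4, 4), 4), 4))) = 1 + max(3, 3) = 4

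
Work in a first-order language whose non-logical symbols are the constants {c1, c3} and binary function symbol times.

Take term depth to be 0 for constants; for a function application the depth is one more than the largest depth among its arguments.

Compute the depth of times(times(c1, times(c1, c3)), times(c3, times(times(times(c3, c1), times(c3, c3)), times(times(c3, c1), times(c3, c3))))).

5

depth(times(c1, c3)) = 1 + max(0, 0) = 1
depth(times(c1, times(c1, c3))) = 1 + max(0, 1) = 2
depth(times(c3, c1)) = 1 + max(0, 0) = 1
depth(times(c3, c3)) = 1 + max(0, 0) = 1
depth(times(times(c3, c1), times(c3, c3))) = 1 + max(1, 1) = 2
depth(times(times(times(c3, c1), times(c3, c3)), times(times(c3, c1), times(c3, c3)))) = 1 + max(2, 2) = 3
depth(times(c3, times(times(times(c3, c1), times(c3, c3)), times(times(c3, c1), times(c3, c3))))) = 1 + max(0, 3) = 4
depth(times(times(c1, times(c1, c3)), times(c3, times(times(times(c3, c1), times(c3, c3)), times(times(c3, c1), times(c3, c3)))))) = 1 + max(2, 4) = 5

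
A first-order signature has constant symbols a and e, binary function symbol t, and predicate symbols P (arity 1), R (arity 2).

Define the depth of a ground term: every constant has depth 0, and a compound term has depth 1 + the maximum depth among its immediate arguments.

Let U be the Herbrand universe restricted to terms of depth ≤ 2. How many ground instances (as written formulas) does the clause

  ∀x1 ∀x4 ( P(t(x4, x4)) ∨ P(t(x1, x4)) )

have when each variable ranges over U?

1444

Ground terms of depth ≤ 2:
  Write N_k for the number of ground terms of depth ≤ k. A term of depth ≤ k is either a constant or a function symbol applied to arguments of depth ≤ k−1, so N_k = 2 + N_{k-1}^2.
  N_0 = 2
  N_1 = 2 + 2^2 = 6
  N_2 = 2 + 6^2 = 38
So there are 38 ground terms available for substitution.
The clause has 2 distinct variables (x1, x4), each appearing in the body. In the free term algebra distinct substitutions yield syntactically distinct ground instances.
Number of ground instances = 38^2 = 1444.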